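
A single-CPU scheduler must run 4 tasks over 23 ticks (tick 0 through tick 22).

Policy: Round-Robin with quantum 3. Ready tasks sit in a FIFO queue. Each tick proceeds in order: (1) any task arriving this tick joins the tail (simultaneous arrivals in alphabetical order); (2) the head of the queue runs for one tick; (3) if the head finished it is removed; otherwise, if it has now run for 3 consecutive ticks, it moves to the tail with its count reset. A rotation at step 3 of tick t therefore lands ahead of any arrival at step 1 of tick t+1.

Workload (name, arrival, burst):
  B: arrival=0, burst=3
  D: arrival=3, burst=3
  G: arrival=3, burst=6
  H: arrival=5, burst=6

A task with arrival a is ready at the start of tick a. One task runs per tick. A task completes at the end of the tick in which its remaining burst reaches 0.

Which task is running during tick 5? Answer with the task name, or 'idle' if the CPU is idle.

running at tick 5 = D

t=0: queue=[B] q_used=0 → run B
t=1: queue=[B] q_used=1 → run B
t=2: queue=[B] q_used=2 → run B
t=3: queue=[D,G] q_used=0 → run D
t=4: queue=[D,G] q_used=1 → run D
t=5: queue=[D,G,H] q_used=2 → run D
t=6: queue=[G,H] q_used=0 → run G
t=7: queue=[G,H] q_used=1 → run G
t=8: queue=[G,H] q_used=2 → run G
t=9: queue=[H,G] q_used=0 → run H
t=10: queue=[H,G] q_used=1 → run H
t=11: queue=[H,G] q_used=2 → run H
t=12: queue=[G,H] q_used=0 → run G
t=13: queue=[G,H] q_used=1 → run G
t=14: queue=[G,H] q_used=2 → run G
t=15: queue=[H] q_used=0 → run H
t=16: queue=[H] q_used=1 → run H
t=17: queue=[H] q_used=2 → run H
t=18: (idle)
t=19: (idle)
t=20: (idle)
t=21: (idle)
t=22: (idle)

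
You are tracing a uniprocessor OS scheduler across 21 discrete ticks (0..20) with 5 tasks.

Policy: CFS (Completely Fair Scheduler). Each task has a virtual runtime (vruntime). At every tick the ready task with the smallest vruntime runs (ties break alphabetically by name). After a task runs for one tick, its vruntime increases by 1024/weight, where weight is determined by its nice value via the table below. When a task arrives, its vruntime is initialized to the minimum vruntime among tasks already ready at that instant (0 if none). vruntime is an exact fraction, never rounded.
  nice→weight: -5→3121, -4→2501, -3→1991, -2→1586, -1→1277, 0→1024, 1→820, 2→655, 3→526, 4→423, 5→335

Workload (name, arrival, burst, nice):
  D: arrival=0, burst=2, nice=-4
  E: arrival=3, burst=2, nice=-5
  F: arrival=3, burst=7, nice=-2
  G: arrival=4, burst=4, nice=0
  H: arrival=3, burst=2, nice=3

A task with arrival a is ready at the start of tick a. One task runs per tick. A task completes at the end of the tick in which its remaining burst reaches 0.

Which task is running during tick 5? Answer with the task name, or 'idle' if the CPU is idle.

t=0: vr[D=0] → run D
t=1: vr[D=1024/2501] → run D
t=2: (idle)
t=3: vr[E=0 F=0 H=0] → run E
t=4: vr[E=1024/3121 F=0 G=0 H=0] → run F
t=5: vr[E=1024/3121 F=512/793 G=0 H=0] → run G
t=6: vr[E=1024/3121 F=512/793 G=1 H=0] → run H
t=7: vr[E=1024/3121 F=512/793 G=1 H=512/263] → run E
t=8: vr[F=512/793 G=1 H=512/263] → run F
t=9: vr[F=1024/793 G=1 H=512/263] → run G
t=10: vr[F=1024/793 G=2 H=512/263] → run F
t=11: vr[F=1536/793 G=2 H=512/263] → run F
t=12: vr[F=2048/793 G=2 H=512/263] → run H
t=13: vr[F=2048/793 G=2] → run G
t=14: vr[F=2048/793 G=3] → run F
t=15: vr[F=2560/793 G=3] → run G
t=16: vr[F=2560/793] → run F
t=17: vr[F=3072/793] → run F
t=18: (idle)
t=19: (idle)
t=20: (idle)

running at tick 5 = G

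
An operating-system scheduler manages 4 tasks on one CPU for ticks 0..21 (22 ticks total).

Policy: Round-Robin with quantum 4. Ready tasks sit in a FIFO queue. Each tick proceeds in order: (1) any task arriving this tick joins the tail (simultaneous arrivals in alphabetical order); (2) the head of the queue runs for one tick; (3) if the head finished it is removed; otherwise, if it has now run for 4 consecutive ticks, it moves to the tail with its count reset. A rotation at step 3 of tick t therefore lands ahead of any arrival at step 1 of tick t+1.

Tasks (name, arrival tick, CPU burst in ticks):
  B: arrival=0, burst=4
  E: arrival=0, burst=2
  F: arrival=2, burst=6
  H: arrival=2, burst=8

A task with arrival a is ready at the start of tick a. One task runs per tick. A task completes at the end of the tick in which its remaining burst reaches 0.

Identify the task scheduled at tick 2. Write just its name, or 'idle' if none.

running at tick 2 = B

t=0: queue=[B,E] q_used=0 → run B
t=1: queue=[B,E] q_used=1 → run B
t=2: queue=[B,E,F,H] q_used=2 → run B
t=3: queue=[B,E,F,H] q_used=3 → run B
t=4: queue=[E,F,H] q_used=0 → run E
t=5: queue=[E,F,H] q_used=1 → run E
t=6: queue=[F,H] q_used=0 → run F
t=7: queue=[F,H] q_used=1 → run F
t=8: queue=[F,H] q_used=2 → run F
t=9: queue=[F,H] q_used=3 → run F
t=10: queue=[H,F] q_used=0 → run H
t=11: queue=[H,F] q_used=1 → run H
t=12: queue=[H,F] q_used=2 → run H
t=13: queue=[H,F] q_used=3 → run H
t=14: queue=[F,H] q_used=0 → run F
t=15: queue=[F,H] q_used=1 → run F
t=16: queue=[H] q_used=0 → run H
t=17: queue=[H] q_used=1 → run H
t=18: queue=[H] q_used=2 → run H
t=19: queue=[H] q_used=3 → run H
t=20: (idle)
t=21: (idle)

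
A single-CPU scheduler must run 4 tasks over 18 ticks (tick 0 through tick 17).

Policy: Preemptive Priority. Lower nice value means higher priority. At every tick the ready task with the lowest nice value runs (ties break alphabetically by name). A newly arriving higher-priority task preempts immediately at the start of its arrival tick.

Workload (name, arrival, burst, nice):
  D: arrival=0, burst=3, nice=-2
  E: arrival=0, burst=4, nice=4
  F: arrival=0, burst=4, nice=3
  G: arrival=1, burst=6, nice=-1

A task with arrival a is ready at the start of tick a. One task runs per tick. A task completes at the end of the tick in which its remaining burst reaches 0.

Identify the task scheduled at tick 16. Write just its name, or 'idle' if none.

running at tick 16 = E

t=0: ready={D,E,F} → run D
t=1: ready={D,E,F,G} → run D
t=2: ready={D,E,F,G} → run D
t=3: ready={E,F,G} → run G
t=4: ready={E,F,G} → run G
t=5: ready={E,F,G} → run G
t=6: ready={E,F,G} → run G
t=7: ready={E,F,G} → run G
t=8: ready={E,F,G} → run G
t=9: ready={E,F} → run F
t=10: ready={E,F} → run F
t=11: ready={E,F} → run F
t=12: ready={E,F} → run F
t=13: ready={E} → run E
t=14: ready={E} → run E
t=15: ready={E} → run E
t=16: ready={E} → run E
t=17: (idle)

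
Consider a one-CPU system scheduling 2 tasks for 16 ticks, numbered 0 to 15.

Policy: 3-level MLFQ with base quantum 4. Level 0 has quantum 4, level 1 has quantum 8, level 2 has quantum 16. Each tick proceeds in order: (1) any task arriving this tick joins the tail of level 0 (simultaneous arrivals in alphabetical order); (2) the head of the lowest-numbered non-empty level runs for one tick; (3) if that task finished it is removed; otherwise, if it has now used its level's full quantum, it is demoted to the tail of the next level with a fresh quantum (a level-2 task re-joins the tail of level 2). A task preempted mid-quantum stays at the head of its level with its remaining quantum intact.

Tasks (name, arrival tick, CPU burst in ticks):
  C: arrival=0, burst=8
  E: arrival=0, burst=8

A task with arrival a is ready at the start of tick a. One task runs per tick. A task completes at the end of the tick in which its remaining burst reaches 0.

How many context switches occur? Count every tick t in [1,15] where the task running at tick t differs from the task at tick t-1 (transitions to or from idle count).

context switches = 3

t=0: L0/L1/L2 = CE/-/- → run C
t=1: L0/L1/L2 = CE/-/- → run C
t=2: L0/L1/L2 = CE/-/- → run C
t=3: L0/L1/L2 = CE/-/- → run C
t=4: L0/L1/L2 = E/C/- → run E
t=5: L0/L1/L2 = E/C/- → run E
t=6: L0/L1/L2 = E/C/- → run E
t=7: L0/L1/L2 = E/C/- → run E
t=8: L0/L1/L2 = -/CE/- → run C
t=9: L0/L1/L2 = -/CE/- → run C
t=10: L0/L1/L2 = -/CE/- → run C
t=11: L0/L1/L2 = -/CE/- → run C
t=12: L0/L1/L2 = -/E/- → run E
t=13: L0/L1/L2 = -/E/- → run E
t=14: L0/L1/L2 = -/E/- → run E
t=15: L0/L1/L2 = -/E/- → run E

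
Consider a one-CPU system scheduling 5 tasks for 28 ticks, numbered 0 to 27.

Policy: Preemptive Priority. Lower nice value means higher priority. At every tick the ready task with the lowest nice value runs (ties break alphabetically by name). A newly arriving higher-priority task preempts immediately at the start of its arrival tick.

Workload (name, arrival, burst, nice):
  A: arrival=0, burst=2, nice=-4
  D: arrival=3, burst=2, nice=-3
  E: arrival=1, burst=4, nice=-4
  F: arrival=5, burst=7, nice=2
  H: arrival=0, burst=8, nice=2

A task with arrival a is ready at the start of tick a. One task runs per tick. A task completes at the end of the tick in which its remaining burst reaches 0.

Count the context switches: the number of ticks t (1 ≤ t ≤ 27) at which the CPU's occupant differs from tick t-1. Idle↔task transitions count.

t=0: ready={A,H} → run A
t=1: ready={A,E,H} → run A
t=2: ready={E,H} → run E
t=3: ready={D,E,H} → run E
t=4: ready={D,E,H} → run E
t=5: ready={D,E,F,H} → run E
t=6: ready={D,F,H} → run D
t=7: ready={D,F,H} → run D
t=8: ready={F,H} → run F
t=9: ready={F,H} → run F
t=10: ready={F,H} → run F
t=11: ready={F,H} → run F
t=12: ready={F,H} → run F
t=13: ready={F,H} → run F
t=14: ready={F,H} → run F
t=15: ready={H} → run H
t=16: ready={H} → run H
t=17: ready={H} → run H
t=18: ready={H} → run H
t=19: ready={H} → run H
t=20: ready={H} → run H
t=21: ready={H} → run H
t=22: ready={H} → run H
t=23: (idle)
t=24: (idle)
t=25: (idle)
t=26: (idle)
t=27: (idle)

context switches = 5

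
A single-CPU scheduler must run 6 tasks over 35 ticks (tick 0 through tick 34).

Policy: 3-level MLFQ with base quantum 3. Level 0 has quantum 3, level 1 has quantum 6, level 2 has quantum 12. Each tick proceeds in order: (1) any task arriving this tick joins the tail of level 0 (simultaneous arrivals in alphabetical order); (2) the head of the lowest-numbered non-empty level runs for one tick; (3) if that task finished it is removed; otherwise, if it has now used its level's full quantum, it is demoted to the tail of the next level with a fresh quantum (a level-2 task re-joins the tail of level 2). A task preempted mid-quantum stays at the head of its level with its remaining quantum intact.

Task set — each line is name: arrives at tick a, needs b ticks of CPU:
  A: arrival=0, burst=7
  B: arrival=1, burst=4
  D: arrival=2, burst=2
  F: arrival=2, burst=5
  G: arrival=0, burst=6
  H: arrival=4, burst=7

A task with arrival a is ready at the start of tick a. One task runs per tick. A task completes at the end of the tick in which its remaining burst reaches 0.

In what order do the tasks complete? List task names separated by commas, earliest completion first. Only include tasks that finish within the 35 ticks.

completion order = D, A, G, B, F, H

t=0: L0/L1/L2 = AG/-/- → run A
t=1: L0/L1/L2 = AGB/-/- → run A
t=2: L0/L1/L2 = AGBDF/-/- → run A
t=3: L0/L1/L2 = GBDF/A/- → run G
t=4: L0/L1/L2 = GBDFH/A/- → run G
t=5: L0/L1/L2 = GBDFH/A/- → run G
t=6: L0/L1/L2 = BDFH/AG/- → run B
t=7: L0/L1/L2 = BDFH/AG/- → run B
t=8: L0/L1/L2 = BDFH/AG/- → run B
t=9: L0/L1/L2 = DFH/AGB/- → run D
t=10: L0/L1/L2 = DFH/AGB/- → run D
t=11: L0/L1/L2 = FH/AGB/- → run F
t=12: L0/L1/L2 = FH/AGB/- → run F
t=13: L0/L1/L2 = FH/AGB/- → run F
t=14: L0/L1/L2 = H/AGBF/- → run H
t=15: L0/L1/L2 = H/AGBF/- → run H
t=16: L0/L1/L2 = H/AGBF/- → run H
t=17: L0/L1/L2 = -/AGBFH/- → run A
t=18: L0/L1/L2 = -/AGBFH/- → run A
t=19: L0/L1/L2 = -/AGBFH/- → run A
t=20: L0/L1/L2 = -/AGBFH/- → run A
t=21: L0/L1/L2 = -/GBFH/- → run G
t=22: L0/L1/L2 = -/GBFH/- → run G
t=23: L0/L1/L2 = -/GBFH/- → run G
t=24: L0/L1/L2 = -/BFH/- → run B
t=25: L0/L1/L2 = -/FH/- → run F
t=26: L0/L1/L2 = -/FH/- → run F
t=27: L0/L1/L2 = -/H/- → run H
t=28: L0/L1/L2 = -/H/- → run H
t=29: L0/L1/L2 = -/H/- → run H
t=30: L0/L1/L2 = -/H/- → run H
t=31: (idle)
t=32: (idle)
t=33: (idle)
t=34: (idle)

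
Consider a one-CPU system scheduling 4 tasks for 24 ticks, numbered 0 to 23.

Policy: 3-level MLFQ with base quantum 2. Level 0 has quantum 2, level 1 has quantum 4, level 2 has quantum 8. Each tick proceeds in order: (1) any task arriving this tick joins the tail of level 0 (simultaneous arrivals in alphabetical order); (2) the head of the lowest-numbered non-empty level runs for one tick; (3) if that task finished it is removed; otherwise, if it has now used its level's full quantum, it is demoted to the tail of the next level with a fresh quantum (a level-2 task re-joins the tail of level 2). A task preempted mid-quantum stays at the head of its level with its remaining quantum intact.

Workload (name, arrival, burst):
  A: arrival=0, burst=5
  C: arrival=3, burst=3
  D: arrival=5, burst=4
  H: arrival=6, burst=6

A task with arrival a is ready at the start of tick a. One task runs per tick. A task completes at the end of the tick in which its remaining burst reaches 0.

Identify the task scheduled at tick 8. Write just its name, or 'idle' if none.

running at tick 8 = H

t=0: L0/L1/L2 = A/-/- → run A
t=1: L0/L1/L2 = A/-/- → run A
t=2: L0/L1/L2 = -/A/- → run A
t=3: L0/L1/L2 = C/A/- → run C
t=4: L0/L1/L2 = C/A/- → run C
t=5: L0/L1/L2 = D/AC/- → run D
t=6: L0/L1/L2 = DH/AC/- → run D
t=7: L0/L1/L2 = H/ACD/- → run H
t=8: L0/L1/L2 = H/ACD/- → run H
t=9: L0/L1/L2 = -/ACDH/- → run A
t=10: L0/L1/L2 = -/ACDH/- → run A
t=11: L0/L1/L2 = -/CDH/- → run C
t=12: L0/L1/L2 = -/DH/- → run D
t=13: L0/L1/L2 = -/DH/- → run D
t=14: L0/L1/L2 = -/H/- → run H
t=15: L0/L1/L2 = -/H/- → run H
t=16: L0/L1/L2 = -/H/- → run H
t=17: L0/L1/L2 = -/H/- → run H
t=18: (idle)
t=19: (idle)
t=20: (idle)
t=21: (idle)
t=22: (idle)
t=23: (idle)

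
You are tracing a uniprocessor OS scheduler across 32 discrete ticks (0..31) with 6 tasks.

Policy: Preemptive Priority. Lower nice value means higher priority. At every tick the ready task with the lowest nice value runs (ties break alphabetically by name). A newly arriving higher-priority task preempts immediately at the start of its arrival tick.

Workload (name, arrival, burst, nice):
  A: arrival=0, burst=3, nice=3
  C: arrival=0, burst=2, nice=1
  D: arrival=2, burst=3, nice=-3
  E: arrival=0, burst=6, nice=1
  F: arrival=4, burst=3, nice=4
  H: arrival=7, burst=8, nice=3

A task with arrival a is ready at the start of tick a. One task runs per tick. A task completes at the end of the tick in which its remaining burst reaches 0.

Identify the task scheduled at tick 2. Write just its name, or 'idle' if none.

t=0: ready={A,C,E} → run C
t=1: ready={A,C,E} → run C
t=2: ready={A,D,E} → run D
t=3: ready={A,D,E} → run D
t=4: ready={A,D,E,F} → run D
t=5: ready={A,E,F} → run E
t=6: ready={A,E,F} → run E
t=7: ready={A,E,F,H} → run E
t=8: ready={A,E,F,H} → run E
t=9: ready={A,E,F,H} → run E
t=10: ready={A,E,F,H} → run E
t=11: ready={A,F,H} → run A
t=12: ready={A,F,H} → run A
t=13: ready={A,F,H} → run A
t=14: ready={F,H} → run H
t=15: ready={F,H} → run H
t=16: ready={F,H} → run H
t=17: ready={F,H} → run H
t=18: ready={F,H} → run H
t=19: ready={F,H} → run H
t=20: ready={F,H} → run H
t=21: ready={F,H} → run H
t=22: ready={F} → run F
t=23: ready={F} → run F
t=24: ready={F} → run F
t=25: (idle)
t=26: (idle)
t=27: (idle)
t=28: (idle)
t=29: (idle)
t=30: (idle)
t=31: (idle)

running at tick 2 = D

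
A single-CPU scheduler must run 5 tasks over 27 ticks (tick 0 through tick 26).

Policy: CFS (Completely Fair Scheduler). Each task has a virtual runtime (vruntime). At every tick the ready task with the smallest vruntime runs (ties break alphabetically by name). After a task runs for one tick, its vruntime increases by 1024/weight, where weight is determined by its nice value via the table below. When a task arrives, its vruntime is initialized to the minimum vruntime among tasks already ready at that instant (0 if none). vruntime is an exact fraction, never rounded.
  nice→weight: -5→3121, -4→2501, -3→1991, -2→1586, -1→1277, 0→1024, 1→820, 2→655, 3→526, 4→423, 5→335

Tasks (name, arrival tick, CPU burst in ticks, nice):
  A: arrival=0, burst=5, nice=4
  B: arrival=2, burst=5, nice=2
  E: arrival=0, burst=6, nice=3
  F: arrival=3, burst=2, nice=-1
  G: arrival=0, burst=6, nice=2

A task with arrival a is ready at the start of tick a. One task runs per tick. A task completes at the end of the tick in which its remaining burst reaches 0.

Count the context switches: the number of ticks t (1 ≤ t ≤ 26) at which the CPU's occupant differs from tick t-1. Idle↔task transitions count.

t=0: vr[A=0 E=0 G=0] → run A
t=1: vr[A=1024/423 E=0 G=0] → run E
t=2: vr[A=1024/423 B=0 E=512/263 G=0] → run B
t=3: vr[A=1024/423 B=1024/655 E=512/263 F=0 G=0] → run F
t=4: vr[A=1024/423 B=1024/655 E=512/263 F=1024/1277 G=0] → run G
t=5: vr[A=1024/423 B=1024/655 E=512/263 F=1024/1277 G=1024/655] → run F
t=6: vr[A=1024/423 B=1024/655 E=512/263 G=1024/655] → run B
t=7: vr[A=1024/423 B=2048/655 E=512/263 G=1024/655] → run G
t=8: vr[A=1024/423 B=2048/655 E=512/263 G=2048/655] → run E
t=9: vr[A=1024/423 B=2048/655 E=1024/263 G=2048/655] → run A
t=10: vr[A=2048/423 B=2048/655 E=1024/263 G=2048/655] → run B
t=11: vr[A=2048/423 B=3072/655 E=1024/263 G=2048/655] → run G
t=12: vr[A=2048/423 B=3072/655 E=1024/263 G=3072/655] → run E
t=13: vr[A=2048/423 B=3072/655 E=1536/263 G=3072/655] → run B
t=14: vr[A=2048/423 B=4096/655 E=1536/263 G=3072/655] → run G
t=15: vr[A=2048/423 B=4096/655 E=1536/263 G=4096/655] → run A
t=16: vr[A=1024/141 B=4096/655 E=1536/263 G=4096/655] → run E
t=17: vr[A=1024/141 B=4096/655 E=2048/263 G=4096/655] → run B
t=18: vr[A=1024/141 E=2048/263 G=4096/655] → run G
t=19: vr[A=1024/141 E=2048/263 G=1024/131] → run A
t=20: vr[A=4096/423 E=2048/263 G=1024/131] → run E
t=21: vr[A=4096/423 E=2560/263 G=1024/131] → run G
t=22: vr[A=4096/423 E=2560/263] → run A
t=23: vr[E=2560/263] → run E
t=24: (idle)
t=25: (idle)
t=26: (idle)

context switches = 24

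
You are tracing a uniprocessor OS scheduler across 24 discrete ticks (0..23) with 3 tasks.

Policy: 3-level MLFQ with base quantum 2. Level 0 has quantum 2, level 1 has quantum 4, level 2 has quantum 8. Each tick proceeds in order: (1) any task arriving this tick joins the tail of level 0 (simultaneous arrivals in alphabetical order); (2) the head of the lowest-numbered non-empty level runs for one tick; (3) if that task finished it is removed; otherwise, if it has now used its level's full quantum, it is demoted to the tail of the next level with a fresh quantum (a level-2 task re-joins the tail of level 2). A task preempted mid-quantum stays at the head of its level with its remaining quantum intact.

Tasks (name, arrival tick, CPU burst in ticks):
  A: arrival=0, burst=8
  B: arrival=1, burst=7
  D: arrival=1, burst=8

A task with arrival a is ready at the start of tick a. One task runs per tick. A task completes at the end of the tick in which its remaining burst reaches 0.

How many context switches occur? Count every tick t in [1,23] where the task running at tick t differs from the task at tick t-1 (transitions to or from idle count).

t=0: L0/L1/L2 = A/-/- → run A
t=1: L0/L1/L2 = ABD/-/- → run A
t=2: L0/L1/L2 = BD/A/- → run B
t=3: L0/L1/L2 = BD/A/- → run B
t=4: L0/L1/L2 = D/AB/- → run D
t=5: L0/L1/L2 = D/AB/- → run D
t=6: L0/L1/L2 = -/ABD/- → run A
t=7: L0/L1/L2 = -/ABD/- → run A
t=8: L0/L1/L2 = -/ABD/- → run A
t=9: L0/L1/L2 = -/ABD/- → run A
t=10: L0/L1/L2 = -/BD/A → run B
t=11: L0/L1/L2 = -/BD/A → run B
t=12: L0/L1/L2 = -/BD/A → run B
t=13: L0/L1/L2 = -/BD/A → run B
t=14: L0/L1/L2 = -/D/AB → run D
t=15: L0/L1/L2 = -/D/AB → run D
t=16: L0/L1/L2 = -/D/AB → run D
t=17: L0/L1/L2 = -/D/AB → run D
t=18: L0/L1/L2 = -/-/ABD → run A
t=19: L0/L1/L2 = -/-/ABD → run A
t=20: L0/L1/L2 = -/-/BD → run B
t=21: L0/L1/L2 = -/-/D → run D
t=22: L0/L1/L2 = -/-/D → run D
t=23: (idle)

context switches = 9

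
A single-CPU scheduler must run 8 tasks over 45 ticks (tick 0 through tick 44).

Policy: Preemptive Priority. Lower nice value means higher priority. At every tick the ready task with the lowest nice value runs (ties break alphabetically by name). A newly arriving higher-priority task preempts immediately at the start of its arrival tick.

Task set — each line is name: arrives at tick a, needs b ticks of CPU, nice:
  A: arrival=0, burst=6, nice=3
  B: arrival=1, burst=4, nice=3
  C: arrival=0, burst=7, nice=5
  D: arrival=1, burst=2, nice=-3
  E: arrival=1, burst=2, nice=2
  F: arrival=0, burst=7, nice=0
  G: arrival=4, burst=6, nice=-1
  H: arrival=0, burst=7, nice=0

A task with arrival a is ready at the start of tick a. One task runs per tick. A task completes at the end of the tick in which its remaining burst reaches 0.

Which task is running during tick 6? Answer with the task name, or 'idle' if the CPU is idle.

t=0: ready={A,C,F,H} → run F
t=1: ready={A,B,C,D,E,F,H} → run D
t=2: ready={A,B,C,D,E,F,H} → run D
t=3: ready={A,B,C,E,F,H} → run F
t=4: ready={A,B,C,E,F,G,H} → run G
t=5: ready={A,B,C,E,F,G,H} → run G
t=6: ready={A,B,C,E,F,G,H} → run G
t=7: ready={A,B,C,E,F,G,H} → run G
t=8: ready={A,B,C,E,F,G,H} → run G
t=9: ready={A,B,C,E,F,G,H} → run G
t=10: ready={A,B,C,E,F,H} → run F
t=11: ready={A,B,C,E,F,H} → run F
t=12: ready={A,B,C,E,F,H} → run F
t=13: ready={A,B,C,E,F,H} → run F
t=14: ready={A,B,C,E,F,H} → run F
t=15: ready={A,B,C,E,H} → run H
t=16: ready={A,B,C,E,H} → run H
t=17: ready={A,B,C,E,H} → run H
t=18: ready={A,B,C,E,H} → run H
t=19: ready={A,B,C,E,H} → run H
t=20: ready={A,B,C,E,H} → run H
t=21: ready={A,B,C,E,H} → run H
t=22: ready={A,B,C,E} → run E
t=23: ready={A,B,C,E} → run E
t=24: ready={A,B,C} → run A
t=25: ready={A,B,C} → run A
t=26: ready={A,B,C} → run A
t=27: ready={A,B,C} → run A
t=28: ready={A,B,C} → run A
t=29: ready={A,B,C} → run A
t=30: ready={B,C} → run B
t=31: ready={B,C} → run B
t=32: ready={B,C} → run B
t=33: ready={B,C} → run B
t=34: ready={C} → run C
t=35: ready={C} → run C
t=36: ready={C} → run C
t=37: ready={C} → run C
t=38: ready={C} → run C
t=39: ready={C} → run C
t=40: ready={C} → run C
t=41: (idle)
t=42: (idle)
t=43: (idle)
t=44: (idle)

running at tick 6 = G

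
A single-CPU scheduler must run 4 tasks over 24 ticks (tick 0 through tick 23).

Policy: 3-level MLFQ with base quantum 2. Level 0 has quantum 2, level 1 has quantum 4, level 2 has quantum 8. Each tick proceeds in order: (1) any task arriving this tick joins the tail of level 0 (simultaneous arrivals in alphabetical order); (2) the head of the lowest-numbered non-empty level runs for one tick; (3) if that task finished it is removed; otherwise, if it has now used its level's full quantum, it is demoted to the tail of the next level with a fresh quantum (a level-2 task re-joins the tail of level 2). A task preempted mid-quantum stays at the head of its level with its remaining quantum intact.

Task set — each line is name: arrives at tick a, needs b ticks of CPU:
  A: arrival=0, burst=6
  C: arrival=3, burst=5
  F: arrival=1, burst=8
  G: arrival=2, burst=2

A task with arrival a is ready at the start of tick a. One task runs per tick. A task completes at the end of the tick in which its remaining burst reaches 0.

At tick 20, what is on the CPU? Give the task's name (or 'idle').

running at tick 20 = F

t=0: L0/L1/L2 = A/-/- → run A
t=1: L0/L1/L2 = AF/-/- → run A
t=2: L0/L1/L2 = FG/A/- → run F
t=3: L0/L1/L2 = FGC/A/- → run F
t=4: L0/L1/L2 = GC/AF/- → run G
t=5: L0/L1/L2 = GC/AF/- → run G
t=6: L0/L1/L2 = C/AF/- → run C
t=7: L0/L1/L2 = C/AF/- → run C
t=8: L0/L1/L2 = -/AFC/- → run A
t=9: L0/L1/L2 = -/AFC/- → run A
t=10: L0/L1/L2 = -/AFC/- → run A
t=11: L0/L1/L2 = -/AFC/- → run A
t=12: L0/L1/L2 = -/FC/- → run F
t=13: L0/L1/L2 = -/FC/- → run F
t=14: L0/L1/L2 = -/FC/- → run F
t=15: L0/L1/L2 = -/FC/- → run F
t=16: L0/L1/L2 = -/C/F → run C
t=17: L0/L1/L2 = -/C/F → run C
t=18: L0/L1/L2 = -/C/F → run C
t=19: L0/L1/L2 = -/-/F → run F
t=20: L0/L1/L2 = -/-/F → run F
t=21: (idle)
t=22: (idle)
t=23: (idle)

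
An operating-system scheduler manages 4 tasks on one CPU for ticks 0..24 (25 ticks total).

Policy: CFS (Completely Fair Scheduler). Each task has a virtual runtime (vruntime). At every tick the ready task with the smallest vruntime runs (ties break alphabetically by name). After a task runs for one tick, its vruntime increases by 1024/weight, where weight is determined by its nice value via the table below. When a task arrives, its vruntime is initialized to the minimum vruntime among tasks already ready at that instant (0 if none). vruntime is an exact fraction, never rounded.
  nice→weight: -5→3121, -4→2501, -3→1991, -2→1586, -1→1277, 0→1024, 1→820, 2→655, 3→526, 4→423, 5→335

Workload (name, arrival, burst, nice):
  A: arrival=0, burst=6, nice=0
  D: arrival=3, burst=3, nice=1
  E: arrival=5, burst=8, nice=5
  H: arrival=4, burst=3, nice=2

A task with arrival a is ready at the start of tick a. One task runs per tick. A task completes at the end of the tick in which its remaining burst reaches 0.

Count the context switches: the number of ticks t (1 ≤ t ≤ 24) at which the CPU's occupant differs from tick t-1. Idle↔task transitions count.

context switches = 12

t=0: vr[A=0] → run A
t=1: vr[A=1] → run A
t=2: vr[A=2] → run A
t=3: vr[A=3 D=3] → run A
t=4: vr[A=4 D=3 H=3] → run D
t=5: vr[A=4 D=871/205 E=3 H=3] → run E
t=6: vr[A=4 D=871/205 E=2029/335 H=3] → run H
t=7: vr[A=4 D=871/205 E=2029/335 H=2989/655] → run A
t=8: vr[A=5 D=871/205 E=2029/335 H=2989/655] → run D
t=9: vr[A=5 D=1127/205 E=2029/335 H=2989/655] → run H
t=10: vr[A=5 D=1127/205 E=2029/335 H=4013/655] → run A
t=11: vr[D=1127/205 E=2029/335 H=4013/655] → run D
t=12: vr[E=2029/335 H=4013/655] → run E
t=13: vr[E=3053/335 H=4013/655] → run H
t=14: vr[E=3053/335] → run E
t=15: vr[E=4077/335] → run E
t=16: vr[E=5101/335] → run E
t=17: vr[E=1225/67] → run E
t=18: vr[E=7149/335] → run E
t=19: vr[E=8173/335] → run E
t=20: (idle)
t=21: (idle)
t=22: (idle)
t=23: (idle)
t=24: (idle)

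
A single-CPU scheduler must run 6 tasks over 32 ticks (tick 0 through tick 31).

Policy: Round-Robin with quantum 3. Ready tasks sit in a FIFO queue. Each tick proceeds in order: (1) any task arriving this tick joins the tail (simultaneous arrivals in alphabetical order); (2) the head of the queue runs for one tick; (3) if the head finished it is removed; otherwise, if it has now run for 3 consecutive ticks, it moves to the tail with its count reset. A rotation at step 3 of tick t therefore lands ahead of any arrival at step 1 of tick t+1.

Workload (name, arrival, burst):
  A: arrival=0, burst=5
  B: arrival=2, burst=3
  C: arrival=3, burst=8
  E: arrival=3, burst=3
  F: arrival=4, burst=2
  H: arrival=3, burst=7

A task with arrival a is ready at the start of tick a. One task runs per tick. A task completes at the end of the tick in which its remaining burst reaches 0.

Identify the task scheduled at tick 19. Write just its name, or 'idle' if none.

t=0: queue=[A] q_used=0 → run A
t=1: queue=[A] q_used=1 → run A
t=2: queue=[A,B] q_used=2 → run A
t=3: queue=[B,A,C,E,H] q_used=0 → run B
t=4: queue=[B,A,C,E,H,F] q_used=1 → run B
t=5: queue=[B,A,C,E,H,F] q_used=2 → run B
t=6: queue=[A,C,E,H,F] q_used=0 → run A
t=7: queue=[A,C,E,H,F] q_used=1 → run A
t=8: queue=[C,E,H,F] q_used=0 → run C
t=9: queue=[C,E,H,F] q_used=1 → run C
t=10: queue=[C,E,H,F] q_used=2 → run C
t=11: queue=[E,H,F,C] q_used=0 → run E
t=12: queue=[E,H,F,C] q_used=1 → run E
t=13: queue=[E,H,F,C] q_used=2 → run E
t=14: queue=[H,F,C] q_used=0 → run H
t=15: queue=[H,F,C] q_used=1 → run H
t=16: queue=[H,F,C] q_used=2 → run H
t=17: queue=[F,C,H] q_used=0 → run F
t=18: queue=[F,C,H] q_used=1 → run F
t=19: queue=[C,H] q_used=0 → run C
t=20: queue=[C,H] q_used=1 → run C
t=21: queue=[C,H] q_used=2 → run C
t=22: queue=[H,C] q_used=0 → run H
t=23: queue=[H,C] q_used=1 → run H
t=24: queue=[H,C] q_used=2 → run H
t=25: queue=[C,H] q_used=0 → run C
t=26: queue=[C,H] q_used=1 → run C
t=27: queue=[H] q_used=0 → run H
t=28: (idle)
t=29: (idle)
t=30: (idle)
t=31: (idle)

running at tick 19 = C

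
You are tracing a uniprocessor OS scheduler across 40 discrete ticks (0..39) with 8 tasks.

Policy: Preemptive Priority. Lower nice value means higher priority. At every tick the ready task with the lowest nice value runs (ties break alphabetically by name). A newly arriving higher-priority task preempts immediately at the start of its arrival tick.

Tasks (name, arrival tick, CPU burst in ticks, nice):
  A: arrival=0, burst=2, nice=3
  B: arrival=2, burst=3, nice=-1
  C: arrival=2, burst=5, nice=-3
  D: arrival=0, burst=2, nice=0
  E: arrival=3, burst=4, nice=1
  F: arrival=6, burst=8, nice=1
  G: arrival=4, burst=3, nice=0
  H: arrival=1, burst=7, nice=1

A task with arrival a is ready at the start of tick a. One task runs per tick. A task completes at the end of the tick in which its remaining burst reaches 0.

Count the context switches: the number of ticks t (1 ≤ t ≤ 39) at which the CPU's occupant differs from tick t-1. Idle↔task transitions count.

context switches = 8

t=0: ready={A,D} → run D
t=1: ready={A,D,H} → run D
t=2: ready={A,B,C,H} → run C
t=3: ready={A,B,C,E,H} → run C
t=4: ready={A,B,C,E,G,H} → run C
t=5: ready={A,B,C,E,G,H} → run C
t=6: ready={A,B,C,E,F,G,H} → run C
t=7: ready={A,B,E,F,G,H} → run B
t=8: ready={A,B,E,F,G,H} → run B
t=9: ready={A,B,E,F,G,H} → run B
t=10: ready={A,E,F,G,H} → run G
t=11: ready={A,E,F,G,H} → run G
t=12: ready={A,E,F,G,H} → run G
t=13: ready={A,E,F,H} → run E
t=14: ready={A,E,F,H} → run E
t=15: ready={A,E,F,H} → run E
t=16: ready={A,E,F,H} → run E
t=17: ready={A,F,H} → run F
t=18: ready={A,F,H} → run F
t=19: ready={A,F,H} → run F
t=20: ready={A,F,H} → run F
t=21: ready={A,F,H} → run F
t=22: ready={A,F,H} → run F
t=23: ready={A,F,H} → run F
t=24: ready={A,F,H} → run F
t=25: ready={A,H} → run H
t=26: ready={A,H} → run H
t=27: ready={A,H} → run H
t=28: ready={A,H} → run H
t=29: ready={A,H} → run H
t=30: ready={A,H} → run H
t=31: ready={A,H} → run H
t=32: ready={A} → run A
t=33: ready={A} → run A
t=34: (idle)
t=35: (idle)
t=36: (idle)
t=37: (idle)
t=38: (idle)
t=39: (idle)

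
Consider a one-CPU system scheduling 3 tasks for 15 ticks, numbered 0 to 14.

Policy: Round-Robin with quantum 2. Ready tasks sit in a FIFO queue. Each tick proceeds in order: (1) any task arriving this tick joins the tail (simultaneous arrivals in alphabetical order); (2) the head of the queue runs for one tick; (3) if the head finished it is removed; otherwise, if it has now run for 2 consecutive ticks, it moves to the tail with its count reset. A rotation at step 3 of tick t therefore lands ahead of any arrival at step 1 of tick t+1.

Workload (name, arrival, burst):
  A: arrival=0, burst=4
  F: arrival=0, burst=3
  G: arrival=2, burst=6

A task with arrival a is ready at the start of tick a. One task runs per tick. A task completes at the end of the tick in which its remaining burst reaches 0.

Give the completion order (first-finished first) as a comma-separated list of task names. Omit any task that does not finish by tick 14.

t=0: queue=[A,F] q_used=0 → run A
t=1: queue=[A,F] q_used=1 → run A
t=2: queue=[F,A,G] q_used=0 → run F
t=3: queue=[F,A,G] q_used=1 → run F
t=4: queue=[A,G,F] q_used=0 → run A
t=5: queue=[A,G,F] q_used=1 → run A
t=6: queue=[G,F] q_used=0 → run G
t=7: queue=[G,F] q_used=1 → run G
t=8: queue=[F,G] q_used=0 → run F
t=9: queue=[G] q_used=0 → run G
t=10: queue=[G] q_used=1 → run G
t=11: queue=[G] q_used=0 → run G
t=12: queue=[G] q_used=1 → run G
t=13: (idle)
t=14: (idle)

completion order = A, F, G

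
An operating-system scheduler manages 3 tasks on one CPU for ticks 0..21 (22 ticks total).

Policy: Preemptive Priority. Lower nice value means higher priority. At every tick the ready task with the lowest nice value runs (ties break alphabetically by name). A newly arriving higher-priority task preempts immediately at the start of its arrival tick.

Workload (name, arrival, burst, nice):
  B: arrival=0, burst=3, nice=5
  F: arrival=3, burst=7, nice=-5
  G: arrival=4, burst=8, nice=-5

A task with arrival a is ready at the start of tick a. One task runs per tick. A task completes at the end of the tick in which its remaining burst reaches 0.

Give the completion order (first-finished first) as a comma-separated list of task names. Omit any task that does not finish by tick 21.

t=0: ready={B} → run B
t=1: ready={B} → run B
t=2: ready={B} → run B
t=3: ready={F} → run F
t=4: ready={F,G} → run F
t=5: ready={F,G} → run F
t=6: ready={F,G} → run F
t=7: ready={F,G} → run F
t=8: ready={F,G} → run F
t=9: ready={F,G} → run F
t=10: ready={G} → run G
t=11: ready={G} → run G
t=12: ready={G} → run G
t=13: ready={G} → run G
t=14: ready={G} → run G
t=15: ready={G} → run G
t=16: ready={G} → run G
t=17: ready={G} → run G
t=18: (idle)
t=19: (idle)
t=20: (idle)
t=21: (idle)

completion order = B, F, G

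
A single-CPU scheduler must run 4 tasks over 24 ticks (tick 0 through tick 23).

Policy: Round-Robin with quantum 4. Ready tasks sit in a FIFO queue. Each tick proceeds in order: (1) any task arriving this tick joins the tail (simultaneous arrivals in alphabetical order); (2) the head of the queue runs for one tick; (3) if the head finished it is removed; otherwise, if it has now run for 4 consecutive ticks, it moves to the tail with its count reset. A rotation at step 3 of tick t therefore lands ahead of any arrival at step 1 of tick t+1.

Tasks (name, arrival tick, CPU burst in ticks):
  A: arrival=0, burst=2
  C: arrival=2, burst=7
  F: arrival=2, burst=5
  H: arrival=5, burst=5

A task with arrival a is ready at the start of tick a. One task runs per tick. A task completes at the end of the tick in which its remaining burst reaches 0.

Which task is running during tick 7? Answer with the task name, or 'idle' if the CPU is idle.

running at tick 7 = F

t=0: queue=[A] q_used=0 → run A
t=1: queue=[A] q_used=1 → run A
t=2: queue=[C,F] q_used=0 → run C
t=3: queue=[C,F] q_used=1 → run C
t=4: queue=[C,F] q_used=2 → run C
t=5: queue=[C,F,H] q_used=3 → run C
t=6: queue=[F,H,C] q_used=0 → run F
t=7: queue=[F,H,C] q_used=1 → run F
t=8: queue=[F,H,C] q_used=2 → run F
t=9: queue=[F,H,C] q_used=3 → run F
t=10: queue=[H,C,F] q_used=0 → run H
t=11: queue=[H,C,F] q_used=1 → run H
t=12: queue=[H,C,F] q_used=2 → run H
t=13: queue=[H,C,F] q_used=3 → run H
t=14: queue=[C,F,H] q_used=0 → run C
t=15: queue=[C,F,H] q_used=1 → run C
t=16: queue=[C,F,H] q_used=2 → run C
t=17: queue=[F,H] q_used=0 → run F
t=18: queue=[H] q_used=0 → run H
t=19: (idle)
t=20: (idle)
t=21: (idle)
t=22: (idle)
t=23: (idle)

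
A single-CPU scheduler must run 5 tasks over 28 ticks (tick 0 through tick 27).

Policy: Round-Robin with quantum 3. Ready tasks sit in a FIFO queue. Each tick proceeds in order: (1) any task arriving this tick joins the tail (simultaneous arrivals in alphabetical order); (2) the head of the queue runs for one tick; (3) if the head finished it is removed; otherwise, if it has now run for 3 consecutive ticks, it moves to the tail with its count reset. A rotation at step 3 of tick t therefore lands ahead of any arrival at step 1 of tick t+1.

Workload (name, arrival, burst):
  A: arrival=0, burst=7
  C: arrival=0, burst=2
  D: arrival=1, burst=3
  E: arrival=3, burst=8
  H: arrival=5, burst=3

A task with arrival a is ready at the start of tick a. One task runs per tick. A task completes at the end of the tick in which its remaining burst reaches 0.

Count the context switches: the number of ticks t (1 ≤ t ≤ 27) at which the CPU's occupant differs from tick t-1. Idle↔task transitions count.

context switches = 8

t=0: queue=[A,C] q_used=0 → run A
t=1: queue=[A,C,D] q_used=1 → run A
t=2: queue=[A,C,D] q_used=2 → run A
t=3: queue=[C,D,A,E] q_used=0 → run C
t=4: queue=[C,D,A,E] q_used=1 → run C
t=5: queue=[D,A,E,H] q_used=0 → run D
t=6: queue=[D,A,E,H] q_used=1 → run D
t=7: queue=[D,A,E,H] q_used=2 → run D
t=8: queue=[A,E,H] q_used=0 → run A
t=9: queue=[A,E,H] q_used=1 → run A
t=10: queue=[A,E,H] q_used=2 → run A
t=11: queue=[E,H,A] q_used=0 → run E
t=12: queue=[E,H,A] q_used=1 → run E
t=13: queue=[E,H,A] q_used=2 → run E
t=14: queue=[H,A,E] q_used=0 → run H
t=15: queue=[H,A,E] q_used=1 → run H
t=16: queue=[H,A,E] q_used=2 → run H
t=17: queue=[A,E] q_used=0 → run A
t=18: queue=[E] q_used=0 → run E
t=19: queue=[E] q_used=1 → run E
t=20: queue=[E] q_used=2 → run E
t=21: queue=[E] q_used=0 → run E
t=22: queue=[E] q_used=1 → run E
t=23: (idle)
t=24: (idle)
t=25: (idle)
t=26: (idle)
t=27: (idle)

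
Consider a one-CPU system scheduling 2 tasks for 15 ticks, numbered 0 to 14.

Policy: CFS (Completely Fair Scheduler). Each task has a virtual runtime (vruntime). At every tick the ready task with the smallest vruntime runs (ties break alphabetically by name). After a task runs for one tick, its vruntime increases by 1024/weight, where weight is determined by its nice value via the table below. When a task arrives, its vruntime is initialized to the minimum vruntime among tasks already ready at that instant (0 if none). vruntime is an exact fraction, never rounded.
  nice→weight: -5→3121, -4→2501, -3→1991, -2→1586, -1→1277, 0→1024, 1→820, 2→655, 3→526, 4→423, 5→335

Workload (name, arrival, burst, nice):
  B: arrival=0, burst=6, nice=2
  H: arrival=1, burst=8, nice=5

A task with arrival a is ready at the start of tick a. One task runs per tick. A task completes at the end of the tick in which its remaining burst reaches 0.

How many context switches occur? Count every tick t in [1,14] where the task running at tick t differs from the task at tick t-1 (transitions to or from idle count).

context switches = 8

t=0: vr[B=0] → run B
t=1: vr[B=1024/655 H=1024/655] → run B
t=2: vr[B=2048/655 H=1024/655] → run H
t=3: vr[B=2048/655 H=202752/43885] → run B
t=4: vr[B=3072/655 H=202752/43885] → run H
t=5: vr[B=3072/655 H=336896/43885] → run B
t=6: vr[B=4096/655 H=336896/43885] → run B
t=7: vr[B=1024/131 H=336896/43885] → run H
t=8: vr[B=1024/131 H=94208/8777] → run B
t=9: vr[H=94208/8777] → run H
t=10: vr[H=605184/43885] → run H
t=11: vr[H=739328/43885] → run H
t=12: vr[H=873472/43885] → run H
t=13: vr[H=1007616/43885] → run H
t=14: (idle)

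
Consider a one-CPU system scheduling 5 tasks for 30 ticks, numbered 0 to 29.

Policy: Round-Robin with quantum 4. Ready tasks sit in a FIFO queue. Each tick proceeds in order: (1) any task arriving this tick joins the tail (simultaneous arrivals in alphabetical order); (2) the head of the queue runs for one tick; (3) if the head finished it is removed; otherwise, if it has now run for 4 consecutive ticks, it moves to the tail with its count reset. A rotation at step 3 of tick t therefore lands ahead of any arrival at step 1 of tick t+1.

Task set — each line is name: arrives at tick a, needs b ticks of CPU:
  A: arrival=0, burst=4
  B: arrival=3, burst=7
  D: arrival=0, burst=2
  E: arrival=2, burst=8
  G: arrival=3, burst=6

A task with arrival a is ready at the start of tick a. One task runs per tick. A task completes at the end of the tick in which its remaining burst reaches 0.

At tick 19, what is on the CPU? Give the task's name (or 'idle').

t=0: queue=[A,D] q_used=0 → run A
t=1: queue=[A,D] q_used=1 → run A
t=2: queue=[A,D,E] q_used=2 → run A
t=3: queue=[A,D,E,B,G] q_used=3 → run A
t=4: queue=[D,E,B,G] q_used=0 → run D
t=5: queue=[D,E,B,G] q_used=1 → run D
t=6: queue=[E,B,G] q_used=0 → run E
t=7: queue=[E,B,G] q_used=1 → run E
t=8: queue=[E,B,G] q_used=2 → run E
t=9: queue=[E,B,G] q_used=3 → run E
t=10: queue=[B,G,E] q_used=0 → run B
t=11: queue=[B,G,E] q_used=1 → run B
t=12: queue=[B,G,E] q_used=2 → run B
t=13: queue=[B,G,E] q_used=3 → run B
t=14: queue=[G,E,B] q_used=0 → run G
t=15: queue=[G,E,B] q_used=1 → run G
t=16: queue=[G,E,B] q_used=2 → run G
t=17: queue=[G,E,B] q_used=3 → run G
t=18: queue=[E,B,G] q_used=0 → run E
t=19: queue=[E,B,G] q_used=1 → run E
t=20: queue=[E,B,G] q_used=2 → run E
t=21: queue=[E,B,G] q_used=3 → run E
t=22: queue=[B,G] q_used=0 → run B
t=23: queue=[B,G] q_used=1 → run B
t=24: queue=[B,G] q_used=2 → run B
t=25: queue=[G] q_used=0 → run G
t=26: queue=[G] q_used=1 → run G
t=27: (idle)
t=28: (idle)
t=29: (idle)

running at tick 19 = E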